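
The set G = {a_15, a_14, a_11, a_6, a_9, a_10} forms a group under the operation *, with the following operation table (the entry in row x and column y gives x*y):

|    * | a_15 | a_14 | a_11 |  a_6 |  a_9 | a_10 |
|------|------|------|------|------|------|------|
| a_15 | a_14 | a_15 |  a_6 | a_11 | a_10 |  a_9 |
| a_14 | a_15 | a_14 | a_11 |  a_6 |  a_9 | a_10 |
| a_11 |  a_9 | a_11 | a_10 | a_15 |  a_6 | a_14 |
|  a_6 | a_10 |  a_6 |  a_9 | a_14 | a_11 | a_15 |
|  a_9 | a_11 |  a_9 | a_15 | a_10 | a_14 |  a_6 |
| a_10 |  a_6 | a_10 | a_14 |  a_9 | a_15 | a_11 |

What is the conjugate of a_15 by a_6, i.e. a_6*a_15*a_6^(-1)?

a_9

The identity is a_14. In row a_6, the entry a_14 sits in column a_6, so a_6^(-1) = a_6.
a_6*a_15 = a_10
a_10*a_6 = a_9
(Structurally, G here is isomorphic to the symmetric group S_3.)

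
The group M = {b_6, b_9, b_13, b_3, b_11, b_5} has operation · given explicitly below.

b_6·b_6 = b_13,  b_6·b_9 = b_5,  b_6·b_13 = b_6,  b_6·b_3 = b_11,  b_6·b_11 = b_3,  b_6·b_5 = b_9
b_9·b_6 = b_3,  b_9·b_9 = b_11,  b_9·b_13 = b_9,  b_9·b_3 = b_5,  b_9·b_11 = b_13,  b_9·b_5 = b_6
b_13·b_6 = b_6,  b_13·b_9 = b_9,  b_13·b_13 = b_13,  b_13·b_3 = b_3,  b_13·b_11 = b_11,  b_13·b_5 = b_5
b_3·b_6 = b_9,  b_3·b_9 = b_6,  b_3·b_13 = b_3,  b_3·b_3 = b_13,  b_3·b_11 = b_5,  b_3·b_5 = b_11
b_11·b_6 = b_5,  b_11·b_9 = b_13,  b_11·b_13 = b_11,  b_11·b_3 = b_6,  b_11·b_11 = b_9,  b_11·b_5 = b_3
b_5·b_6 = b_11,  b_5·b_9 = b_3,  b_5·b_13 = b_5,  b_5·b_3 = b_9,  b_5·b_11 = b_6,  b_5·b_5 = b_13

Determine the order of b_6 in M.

2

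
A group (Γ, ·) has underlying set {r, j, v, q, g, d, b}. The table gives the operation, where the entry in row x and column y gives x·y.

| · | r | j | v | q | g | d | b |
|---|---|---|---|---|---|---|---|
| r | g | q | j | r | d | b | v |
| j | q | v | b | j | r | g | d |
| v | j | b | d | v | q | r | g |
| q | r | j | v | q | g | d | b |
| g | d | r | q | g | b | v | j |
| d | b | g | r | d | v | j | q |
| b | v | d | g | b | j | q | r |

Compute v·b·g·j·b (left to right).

v·b = g
g·g = b
b·j = d
d·b = q

q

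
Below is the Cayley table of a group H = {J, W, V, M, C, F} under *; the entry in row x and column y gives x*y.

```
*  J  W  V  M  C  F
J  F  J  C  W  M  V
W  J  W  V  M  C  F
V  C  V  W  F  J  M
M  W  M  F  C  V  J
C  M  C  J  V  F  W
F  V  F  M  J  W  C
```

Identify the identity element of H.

W

The identity e satisfies e*x = x for all x, so its row in the table reproduces the column headers.
Row W reads: J, W, V, M, C, F — exactly the header order. So W is the identity.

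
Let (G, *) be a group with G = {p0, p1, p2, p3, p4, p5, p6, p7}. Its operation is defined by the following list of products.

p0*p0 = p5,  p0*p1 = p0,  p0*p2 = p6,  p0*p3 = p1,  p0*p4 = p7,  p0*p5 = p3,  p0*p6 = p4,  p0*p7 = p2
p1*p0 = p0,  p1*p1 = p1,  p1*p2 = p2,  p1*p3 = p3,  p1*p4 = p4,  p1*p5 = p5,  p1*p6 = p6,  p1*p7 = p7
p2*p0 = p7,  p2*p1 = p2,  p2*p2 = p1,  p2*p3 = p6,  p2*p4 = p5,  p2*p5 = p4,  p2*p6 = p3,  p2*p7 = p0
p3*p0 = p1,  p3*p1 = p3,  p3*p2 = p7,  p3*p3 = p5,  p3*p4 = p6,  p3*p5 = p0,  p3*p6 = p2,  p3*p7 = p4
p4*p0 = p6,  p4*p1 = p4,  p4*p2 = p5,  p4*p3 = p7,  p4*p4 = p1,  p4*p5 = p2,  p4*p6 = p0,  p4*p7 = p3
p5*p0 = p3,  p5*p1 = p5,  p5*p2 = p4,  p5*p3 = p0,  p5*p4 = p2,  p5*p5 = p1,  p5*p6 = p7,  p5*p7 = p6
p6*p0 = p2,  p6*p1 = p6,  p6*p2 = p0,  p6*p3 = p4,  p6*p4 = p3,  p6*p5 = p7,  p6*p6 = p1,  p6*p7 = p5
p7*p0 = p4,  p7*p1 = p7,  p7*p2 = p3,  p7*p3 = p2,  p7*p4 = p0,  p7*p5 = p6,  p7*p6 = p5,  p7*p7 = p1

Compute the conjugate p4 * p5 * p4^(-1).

p5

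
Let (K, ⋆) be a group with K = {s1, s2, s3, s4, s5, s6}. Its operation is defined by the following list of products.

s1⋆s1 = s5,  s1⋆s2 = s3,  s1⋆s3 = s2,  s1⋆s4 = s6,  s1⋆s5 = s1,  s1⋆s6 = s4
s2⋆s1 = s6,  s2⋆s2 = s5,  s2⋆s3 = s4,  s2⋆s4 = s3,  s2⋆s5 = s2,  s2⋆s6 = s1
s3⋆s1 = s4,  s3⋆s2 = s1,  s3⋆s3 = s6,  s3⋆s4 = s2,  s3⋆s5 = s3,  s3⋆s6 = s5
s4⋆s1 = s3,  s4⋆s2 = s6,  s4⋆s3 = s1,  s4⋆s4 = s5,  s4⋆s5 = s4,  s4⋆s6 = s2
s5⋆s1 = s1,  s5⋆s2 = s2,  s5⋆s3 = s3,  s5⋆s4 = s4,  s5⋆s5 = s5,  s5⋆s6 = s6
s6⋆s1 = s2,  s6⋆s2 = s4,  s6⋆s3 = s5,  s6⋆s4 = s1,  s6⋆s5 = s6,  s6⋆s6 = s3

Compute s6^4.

s6^1 = s6
s6^2 = s6 ⋆ s6 = s3
s6^3 = s3 ⋆ s6 = s5
s6^4 = s5 ⋆ s6 = s6

s6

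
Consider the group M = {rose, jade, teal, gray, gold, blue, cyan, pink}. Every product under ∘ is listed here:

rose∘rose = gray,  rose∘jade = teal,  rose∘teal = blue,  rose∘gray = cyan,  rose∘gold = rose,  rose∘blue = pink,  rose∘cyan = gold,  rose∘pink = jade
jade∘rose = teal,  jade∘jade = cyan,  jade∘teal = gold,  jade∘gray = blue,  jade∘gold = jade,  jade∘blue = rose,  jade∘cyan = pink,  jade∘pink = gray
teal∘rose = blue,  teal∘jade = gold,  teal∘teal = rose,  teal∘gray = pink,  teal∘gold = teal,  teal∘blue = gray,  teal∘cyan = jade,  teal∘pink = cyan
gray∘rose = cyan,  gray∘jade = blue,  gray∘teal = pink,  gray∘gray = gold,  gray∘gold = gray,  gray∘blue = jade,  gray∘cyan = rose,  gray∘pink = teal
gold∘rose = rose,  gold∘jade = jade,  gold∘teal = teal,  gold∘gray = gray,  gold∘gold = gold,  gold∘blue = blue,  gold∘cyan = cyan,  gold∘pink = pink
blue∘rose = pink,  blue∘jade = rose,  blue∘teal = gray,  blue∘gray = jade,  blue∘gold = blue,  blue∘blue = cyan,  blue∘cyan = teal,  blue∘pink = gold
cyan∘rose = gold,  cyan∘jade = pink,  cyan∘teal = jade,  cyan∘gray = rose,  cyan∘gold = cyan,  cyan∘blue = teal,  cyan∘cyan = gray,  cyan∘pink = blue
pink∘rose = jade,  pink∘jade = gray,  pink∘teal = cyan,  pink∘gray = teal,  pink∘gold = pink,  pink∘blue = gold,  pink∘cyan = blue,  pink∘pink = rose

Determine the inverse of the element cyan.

First locate the identity: row gold matches the header, so gold is the identity.
Scan row cyan for gold: cyan ∘ rose = gold. Hence cyan^(-1) = rose.

rose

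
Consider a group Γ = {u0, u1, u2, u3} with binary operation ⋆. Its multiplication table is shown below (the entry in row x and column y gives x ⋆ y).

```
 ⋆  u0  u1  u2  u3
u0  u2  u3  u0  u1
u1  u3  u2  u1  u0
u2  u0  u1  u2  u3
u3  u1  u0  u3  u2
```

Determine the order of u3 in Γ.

2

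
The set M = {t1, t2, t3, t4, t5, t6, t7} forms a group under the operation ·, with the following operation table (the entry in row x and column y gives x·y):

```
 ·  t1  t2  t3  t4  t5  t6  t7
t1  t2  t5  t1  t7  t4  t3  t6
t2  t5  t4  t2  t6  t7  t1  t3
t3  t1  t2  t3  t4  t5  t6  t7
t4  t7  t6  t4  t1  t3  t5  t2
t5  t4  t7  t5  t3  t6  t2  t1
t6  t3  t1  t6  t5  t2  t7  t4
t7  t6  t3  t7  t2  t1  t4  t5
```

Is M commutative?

Check whether the table is symmetric across its main diagonal.
Every entry (row x, col y) equals the entry (row y, col x), so M is abelian.

Yes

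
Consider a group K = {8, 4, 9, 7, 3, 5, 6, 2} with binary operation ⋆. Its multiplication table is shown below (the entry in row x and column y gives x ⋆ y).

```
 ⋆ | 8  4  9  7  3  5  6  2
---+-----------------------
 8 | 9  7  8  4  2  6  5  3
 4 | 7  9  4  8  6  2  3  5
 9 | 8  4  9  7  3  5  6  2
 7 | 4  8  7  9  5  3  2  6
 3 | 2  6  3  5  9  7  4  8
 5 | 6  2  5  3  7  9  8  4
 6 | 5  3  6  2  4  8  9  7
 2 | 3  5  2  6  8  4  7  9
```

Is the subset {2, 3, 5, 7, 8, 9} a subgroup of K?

No

7 ⋆ 8 = 4, which is not in {2, 3, 5, 7, 8, 9}.
The subset is not closed under ⋆, so it is not a subgroup.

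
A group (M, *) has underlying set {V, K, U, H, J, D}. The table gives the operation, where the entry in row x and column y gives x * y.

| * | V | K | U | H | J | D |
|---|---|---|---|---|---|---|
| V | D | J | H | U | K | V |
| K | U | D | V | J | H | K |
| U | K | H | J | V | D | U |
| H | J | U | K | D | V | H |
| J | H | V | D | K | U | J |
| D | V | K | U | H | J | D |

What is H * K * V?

H * K = U
U * V = K

K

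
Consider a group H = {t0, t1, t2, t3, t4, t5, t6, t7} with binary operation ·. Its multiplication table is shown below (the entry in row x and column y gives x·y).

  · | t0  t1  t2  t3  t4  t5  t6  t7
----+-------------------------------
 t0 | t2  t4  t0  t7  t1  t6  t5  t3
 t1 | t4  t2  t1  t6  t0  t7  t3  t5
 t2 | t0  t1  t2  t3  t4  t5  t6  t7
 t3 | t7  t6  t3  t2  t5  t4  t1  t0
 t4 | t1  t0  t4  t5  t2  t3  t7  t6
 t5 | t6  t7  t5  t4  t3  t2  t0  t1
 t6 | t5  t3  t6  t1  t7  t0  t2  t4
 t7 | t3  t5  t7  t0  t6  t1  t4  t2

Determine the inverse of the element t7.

t7

First locate the identity: row t2 matches the header, so t2 is the identity.
Scan row t7 for t2: t7·t7 = t2. Hence t7^(-1) = t7.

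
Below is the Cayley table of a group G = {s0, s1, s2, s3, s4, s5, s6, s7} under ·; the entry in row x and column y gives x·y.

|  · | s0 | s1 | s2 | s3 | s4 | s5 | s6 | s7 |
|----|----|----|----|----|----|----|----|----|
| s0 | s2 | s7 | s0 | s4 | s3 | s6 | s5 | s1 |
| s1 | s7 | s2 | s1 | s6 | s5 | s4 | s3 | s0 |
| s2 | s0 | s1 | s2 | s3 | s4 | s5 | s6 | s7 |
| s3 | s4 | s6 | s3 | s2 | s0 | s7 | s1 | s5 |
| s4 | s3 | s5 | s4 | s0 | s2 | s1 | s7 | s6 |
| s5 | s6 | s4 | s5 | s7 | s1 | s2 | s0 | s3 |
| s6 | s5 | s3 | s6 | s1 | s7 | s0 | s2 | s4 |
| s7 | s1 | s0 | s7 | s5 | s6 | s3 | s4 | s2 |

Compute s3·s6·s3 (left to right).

s3·s6 = s1
s1·s3 = s6
(Structurally, G here is isomorphic to the elementary abelian group (Z_2)^3.)

s6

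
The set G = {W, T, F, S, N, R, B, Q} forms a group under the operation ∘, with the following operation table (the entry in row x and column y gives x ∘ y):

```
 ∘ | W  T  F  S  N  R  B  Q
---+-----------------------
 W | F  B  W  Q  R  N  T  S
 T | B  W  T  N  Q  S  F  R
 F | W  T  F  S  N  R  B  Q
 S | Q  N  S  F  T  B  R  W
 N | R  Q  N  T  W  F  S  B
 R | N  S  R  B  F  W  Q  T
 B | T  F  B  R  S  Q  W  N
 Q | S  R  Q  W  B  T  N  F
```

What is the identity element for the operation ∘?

The identity e satisfies e ∘ x = x for all x, so its row in the table reproduces the column headers.
Row F reads: W, T, F, S, N, R, B, Q — exactly the header order. So F is the identity.

F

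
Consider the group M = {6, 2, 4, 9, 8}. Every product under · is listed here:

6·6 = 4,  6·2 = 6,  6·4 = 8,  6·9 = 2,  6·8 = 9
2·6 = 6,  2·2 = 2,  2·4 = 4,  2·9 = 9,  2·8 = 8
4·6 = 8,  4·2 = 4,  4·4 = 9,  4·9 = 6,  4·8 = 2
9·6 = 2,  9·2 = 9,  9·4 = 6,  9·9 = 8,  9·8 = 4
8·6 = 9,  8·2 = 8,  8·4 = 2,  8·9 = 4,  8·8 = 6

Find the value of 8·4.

2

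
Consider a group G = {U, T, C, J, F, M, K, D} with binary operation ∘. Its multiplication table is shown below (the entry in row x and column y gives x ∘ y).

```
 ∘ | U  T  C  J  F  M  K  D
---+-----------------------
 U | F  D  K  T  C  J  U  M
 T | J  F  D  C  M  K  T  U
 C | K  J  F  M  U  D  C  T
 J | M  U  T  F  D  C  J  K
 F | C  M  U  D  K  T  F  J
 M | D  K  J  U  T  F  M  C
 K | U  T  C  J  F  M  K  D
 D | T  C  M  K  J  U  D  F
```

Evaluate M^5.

M^1 = M
M^2 = M ∘ M = F
M^3 = F ∘ M = T
M^4 = T ∘ M = K
M^5 = K ∘ M = M

M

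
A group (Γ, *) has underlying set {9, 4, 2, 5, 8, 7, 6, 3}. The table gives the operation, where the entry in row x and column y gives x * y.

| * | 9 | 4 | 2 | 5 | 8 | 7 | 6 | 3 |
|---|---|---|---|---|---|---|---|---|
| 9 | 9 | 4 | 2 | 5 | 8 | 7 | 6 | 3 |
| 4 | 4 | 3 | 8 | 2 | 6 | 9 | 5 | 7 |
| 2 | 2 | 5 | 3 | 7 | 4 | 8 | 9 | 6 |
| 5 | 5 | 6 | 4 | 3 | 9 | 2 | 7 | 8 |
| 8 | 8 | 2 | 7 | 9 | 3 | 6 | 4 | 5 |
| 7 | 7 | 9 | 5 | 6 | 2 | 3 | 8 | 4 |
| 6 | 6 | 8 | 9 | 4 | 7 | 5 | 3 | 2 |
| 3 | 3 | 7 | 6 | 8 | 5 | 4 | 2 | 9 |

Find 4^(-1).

First locate the identity: row 9 matches the header, so 9 is the identity.
Scan row 4 for 9: 4 * 7 = 9. Hence 4^(-1) = 7.

7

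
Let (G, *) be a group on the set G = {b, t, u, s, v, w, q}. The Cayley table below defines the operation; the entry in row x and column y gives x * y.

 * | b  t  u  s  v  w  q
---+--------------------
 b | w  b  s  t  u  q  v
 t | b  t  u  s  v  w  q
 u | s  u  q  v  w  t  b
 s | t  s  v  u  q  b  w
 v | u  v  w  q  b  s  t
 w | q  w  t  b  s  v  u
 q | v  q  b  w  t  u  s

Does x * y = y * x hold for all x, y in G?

Yes

Check whether the table is symmetric across its main diagonal.
Every entry (row x, col y) equals the entry (row y, col x), so G is abelian.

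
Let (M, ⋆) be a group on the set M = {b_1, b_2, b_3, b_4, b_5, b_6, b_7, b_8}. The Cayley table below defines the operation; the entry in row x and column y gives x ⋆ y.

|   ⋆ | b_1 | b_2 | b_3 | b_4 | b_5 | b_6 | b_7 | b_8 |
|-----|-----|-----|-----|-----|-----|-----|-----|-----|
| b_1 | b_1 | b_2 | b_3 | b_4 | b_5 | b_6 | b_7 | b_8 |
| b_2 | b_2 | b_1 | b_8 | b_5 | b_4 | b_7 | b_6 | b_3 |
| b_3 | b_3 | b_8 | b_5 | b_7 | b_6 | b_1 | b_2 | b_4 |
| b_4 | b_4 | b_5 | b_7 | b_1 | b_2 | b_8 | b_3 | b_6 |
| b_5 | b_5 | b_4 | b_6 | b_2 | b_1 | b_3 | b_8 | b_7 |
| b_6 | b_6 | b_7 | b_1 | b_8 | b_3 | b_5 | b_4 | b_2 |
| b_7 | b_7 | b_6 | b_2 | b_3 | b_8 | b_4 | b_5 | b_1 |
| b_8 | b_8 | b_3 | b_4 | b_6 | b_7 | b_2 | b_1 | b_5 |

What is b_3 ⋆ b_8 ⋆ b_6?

b_8

b_3 ⋆ b_8 = b_4
b_4 ⋆ b_6 = b_8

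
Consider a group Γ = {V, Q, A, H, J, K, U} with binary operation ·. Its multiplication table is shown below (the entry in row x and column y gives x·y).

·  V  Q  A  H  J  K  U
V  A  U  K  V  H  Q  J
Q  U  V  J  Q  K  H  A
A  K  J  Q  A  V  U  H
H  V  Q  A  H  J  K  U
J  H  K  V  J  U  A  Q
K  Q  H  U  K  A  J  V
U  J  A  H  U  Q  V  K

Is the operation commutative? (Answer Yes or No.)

Yes

Check whether the table is symmetric across its main diagonal.
Every entry (row x, col y) equals the entry (row y, col x), so Γ is abelian.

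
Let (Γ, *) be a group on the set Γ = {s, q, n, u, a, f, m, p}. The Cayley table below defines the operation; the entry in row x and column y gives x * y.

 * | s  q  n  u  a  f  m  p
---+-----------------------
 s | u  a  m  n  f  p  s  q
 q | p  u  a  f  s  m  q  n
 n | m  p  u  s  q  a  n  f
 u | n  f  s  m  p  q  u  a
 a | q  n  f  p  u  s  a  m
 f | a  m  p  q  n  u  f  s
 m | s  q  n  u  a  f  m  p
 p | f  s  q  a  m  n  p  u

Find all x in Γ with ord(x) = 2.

Identity is m. Compute the order of each non-identity element by repeated multiplication:
  s: s → u → n → m  (order 4)
  q: q → u → f → m  (order 4)
  n: n → u → s → m  (order 4)
  u: u → m  (order 2)
  a: a → u → p → m  (order 4)
  f: f → u → q → m  (order 4)
  p: p → u → a → m  (order 4)
Elements of order 2: {u}.

{u}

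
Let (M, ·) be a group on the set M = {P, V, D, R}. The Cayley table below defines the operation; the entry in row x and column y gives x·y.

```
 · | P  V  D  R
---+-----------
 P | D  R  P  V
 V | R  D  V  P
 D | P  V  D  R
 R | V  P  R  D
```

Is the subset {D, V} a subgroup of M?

Yes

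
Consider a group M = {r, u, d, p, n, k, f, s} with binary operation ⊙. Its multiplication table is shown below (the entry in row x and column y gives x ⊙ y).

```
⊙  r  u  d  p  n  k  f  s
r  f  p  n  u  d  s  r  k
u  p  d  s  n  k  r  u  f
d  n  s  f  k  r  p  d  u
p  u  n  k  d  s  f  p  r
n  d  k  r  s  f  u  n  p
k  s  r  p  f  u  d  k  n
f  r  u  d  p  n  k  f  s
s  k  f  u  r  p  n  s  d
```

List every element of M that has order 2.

Identity is f. Compute the order of each non-identity element by repeated multiplication:
  r: r → f  (order 2)
  u: u → d → s → f  (order 4)
  d: d → f  (order 2)
  p: p → d → k → f  (order 4)
  n: n → f  (order 2)
  k: k → d → p → f  (order 4)
  s: s → d → u → f  (order 4)
Elements of order 2: {d, n, r}.

{d, n, r}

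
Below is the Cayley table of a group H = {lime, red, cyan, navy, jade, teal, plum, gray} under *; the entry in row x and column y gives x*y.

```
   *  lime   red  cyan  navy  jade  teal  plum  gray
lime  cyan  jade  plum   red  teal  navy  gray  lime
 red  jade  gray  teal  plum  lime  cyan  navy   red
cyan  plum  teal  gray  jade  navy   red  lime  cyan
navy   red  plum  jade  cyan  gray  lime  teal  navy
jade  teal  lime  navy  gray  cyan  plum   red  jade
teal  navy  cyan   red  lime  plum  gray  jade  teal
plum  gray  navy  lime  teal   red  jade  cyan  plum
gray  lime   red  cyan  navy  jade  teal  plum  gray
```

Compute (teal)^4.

gray

teal^1 = teal
teal^2 = teal*teal = gray
teal^3 = gray*teal = teal
teal^4 = teal*teal = gray
(Structurally, H here is isomorphic to Z_2 x Z_4.)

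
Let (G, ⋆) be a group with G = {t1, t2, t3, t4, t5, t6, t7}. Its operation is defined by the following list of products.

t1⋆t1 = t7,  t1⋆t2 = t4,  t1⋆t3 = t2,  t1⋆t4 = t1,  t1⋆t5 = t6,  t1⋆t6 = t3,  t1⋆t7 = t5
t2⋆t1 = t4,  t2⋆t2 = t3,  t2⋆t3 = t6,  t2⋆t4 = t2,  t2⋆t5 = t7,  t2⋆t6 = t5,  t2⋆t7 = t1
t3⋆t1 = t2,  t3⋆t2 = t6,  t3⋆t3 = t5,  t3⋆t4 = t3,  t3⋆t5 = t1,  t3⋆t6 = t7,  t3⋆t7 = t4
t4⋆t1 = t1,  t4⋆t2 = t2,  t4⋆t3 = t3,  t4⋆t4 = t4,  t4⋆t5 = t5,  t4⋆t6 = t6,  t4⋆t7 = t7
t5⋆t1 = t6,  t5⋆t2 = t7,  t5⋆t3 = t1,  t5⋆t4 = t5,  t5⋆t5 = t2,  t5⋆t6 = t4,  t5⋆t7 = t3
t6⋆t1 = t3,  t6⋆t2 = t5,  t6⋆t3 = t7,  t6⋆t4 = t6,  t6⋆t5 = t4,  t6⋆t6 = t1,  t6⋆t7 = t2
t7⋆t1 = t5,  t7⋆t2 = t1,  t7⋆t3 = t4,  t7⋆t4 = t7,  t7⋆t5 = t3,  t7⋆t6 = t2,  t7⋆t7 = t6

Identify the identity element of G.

The identity e satisfies e ⋆ x = x for all x, so its row in the table reproduces the column headers.
Row t4 reads: t1, t2, t3, t4, t5, t6, t7 — exactly the header order. So t4 is the identity.

t4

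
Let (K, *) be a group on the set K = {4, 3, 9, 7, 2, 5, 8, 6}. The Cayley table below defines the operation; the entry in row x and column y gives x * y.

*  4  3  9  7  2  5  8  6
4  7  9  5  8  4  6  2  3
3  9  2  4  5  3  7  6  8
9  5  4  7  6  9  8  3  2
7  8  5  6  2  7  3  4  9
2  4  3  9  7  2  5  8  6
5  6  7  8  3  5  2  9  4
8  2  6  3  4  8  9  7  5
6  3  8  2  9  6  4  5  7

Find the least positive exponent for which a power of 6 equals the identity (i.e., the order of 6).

The identity element is 2 (its row matches the header).
6^1 = 6
6^2 = 6 * 6 = 7
6^3 = 7 * 6 = 9
6^4 = 9 * 6 = 2
The first power of 6 equal to the identity is 6^4, so ord(6) = 4.

4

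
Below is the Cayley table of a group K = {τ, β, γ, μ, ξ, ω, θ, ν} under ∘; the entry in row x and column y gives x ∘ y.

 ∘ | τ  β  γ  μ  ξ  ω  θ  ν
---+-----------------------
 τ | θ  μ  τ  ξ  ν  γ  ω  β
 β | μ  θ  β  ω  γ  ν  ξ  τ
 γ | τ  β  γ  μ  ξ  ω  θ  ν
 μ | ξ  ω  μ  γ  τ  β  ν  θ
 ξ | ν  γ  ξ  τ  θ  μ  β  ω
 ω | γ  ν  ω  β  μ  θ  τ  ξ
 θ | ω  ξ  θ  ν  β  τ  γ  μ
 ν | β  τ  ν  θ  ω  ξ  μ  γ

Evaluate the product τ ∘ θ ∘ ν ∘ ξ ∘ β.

τ ∘ θ = ω
ω ∘ ν = ξ
ξ ∘ ξ = θ
θ ∘ β = ξ

ξ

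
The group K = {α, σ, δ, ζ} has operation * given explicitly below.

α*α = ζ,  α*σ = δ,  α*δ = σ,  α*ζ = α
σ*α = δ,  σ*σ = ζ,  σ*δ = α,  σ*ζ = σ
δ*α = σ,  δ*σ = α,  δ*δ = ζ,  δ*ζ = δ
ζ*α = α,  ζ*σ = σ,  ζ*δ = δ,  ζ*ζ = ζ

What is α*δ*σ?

ζ

α*δ = σ
σ*σ = ζ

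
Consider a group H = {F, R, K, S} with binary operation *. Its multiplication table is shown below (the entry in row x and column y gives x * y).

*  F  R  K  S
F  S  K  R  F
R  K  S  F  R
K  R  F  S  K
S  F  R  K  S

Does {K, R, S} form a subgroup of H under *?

R * K = F, which is not in {K, R, S}.
The subset is not closed under *, so it is not a subgroup.

No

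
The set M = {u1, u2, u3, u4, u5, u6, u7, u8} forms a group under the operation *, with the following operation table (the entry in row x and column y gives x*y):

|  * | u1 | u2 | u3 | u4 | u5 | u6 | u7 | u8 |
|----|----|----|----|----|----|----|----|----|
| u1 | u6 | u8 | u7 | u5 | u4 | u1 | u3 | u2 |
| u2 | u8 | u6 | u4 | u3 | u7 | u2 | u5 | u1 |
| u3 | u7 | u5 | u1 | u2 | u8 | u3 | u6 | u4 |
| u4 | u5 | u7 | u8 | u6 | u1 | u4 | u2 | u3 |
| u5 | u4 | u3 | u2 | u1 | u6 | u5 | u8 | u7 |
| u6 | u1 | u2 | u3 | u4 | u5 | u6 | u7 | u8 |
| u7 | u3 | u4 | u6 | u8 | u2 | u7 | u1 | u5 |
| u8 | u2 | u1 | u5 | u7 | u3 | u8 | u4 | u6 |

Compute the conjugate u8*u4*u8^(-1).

u5

The identity is u6. In row u8, the entry u6 sits in column u8, so u8^(-1) = u8.
u8*u4 = u7
u7*u8 = u5
(Structurally, M here is isomorphic to the dihedral group D_4.)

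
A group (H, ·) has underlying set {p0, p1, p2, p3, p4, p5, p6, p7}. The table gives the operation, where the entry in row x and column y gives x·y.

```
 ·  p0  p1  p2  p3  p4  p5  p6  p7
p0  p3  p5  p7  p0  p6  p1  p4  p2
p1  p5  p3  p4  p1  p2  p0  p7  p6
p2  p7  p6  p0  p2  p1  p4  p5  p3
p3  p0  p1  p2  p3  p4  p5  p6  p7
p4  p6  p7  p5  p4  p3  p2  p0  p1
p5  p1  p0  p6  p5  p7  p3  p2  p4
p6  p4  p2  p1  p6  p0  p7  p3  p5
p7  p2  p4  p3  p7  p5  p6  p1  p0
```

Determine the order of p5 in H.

The identity element is p3 (its row matches the header).
p5^1 = p5
p5^2 = p5·p5 = p3
The first power of p5 equal to the identity is p5^2, so ord(p5) = 2.
(Structurally, H here is isomorphic to the dihedral group D_4.)

2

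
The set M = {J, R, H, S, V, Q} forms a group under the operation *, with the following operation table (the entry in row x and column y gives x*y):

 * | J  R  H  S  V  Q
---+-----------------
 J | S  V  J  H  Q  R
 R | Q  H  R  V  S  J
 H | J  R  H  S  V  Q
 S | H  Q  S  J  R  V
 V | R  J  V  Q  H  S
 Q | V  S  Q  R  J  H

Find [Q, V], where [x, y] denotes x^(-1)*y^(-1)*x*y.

S

Identity is H; from the table Q^(-1) = Q and V^(-1) = V.
Q*V = J
J*Q = R
R*V = S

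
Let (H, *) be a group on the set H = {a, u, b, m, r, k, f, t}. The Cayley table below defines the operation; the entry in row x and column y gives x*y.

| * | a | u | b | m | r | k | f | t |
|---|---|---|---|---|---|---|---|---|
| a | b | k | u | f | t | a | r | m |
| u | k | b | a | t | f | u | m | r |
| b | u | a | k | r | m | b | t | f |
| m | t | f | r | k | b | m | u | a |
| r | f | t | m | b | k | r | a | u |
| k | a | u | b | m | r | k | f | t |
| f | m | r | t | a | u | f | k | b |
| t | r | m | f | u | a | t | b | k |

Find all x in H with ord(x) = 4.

Identity is k. Compute the order of each non-identity element by repeated multiplication:
  a: a → b → u → k  (order 4)
  u: u → b → a → k  (order 4)
  b: b → k  (order 2)
  m: m → k  (order 2)
  r: r → k  (order 2)
  f: f → k  (order 2)
  t: t → k  (order 2)
Elements of order 4: {a, u}.
(Structurally, H here is isomorphic to the dihedral group D_4.)

{a, u}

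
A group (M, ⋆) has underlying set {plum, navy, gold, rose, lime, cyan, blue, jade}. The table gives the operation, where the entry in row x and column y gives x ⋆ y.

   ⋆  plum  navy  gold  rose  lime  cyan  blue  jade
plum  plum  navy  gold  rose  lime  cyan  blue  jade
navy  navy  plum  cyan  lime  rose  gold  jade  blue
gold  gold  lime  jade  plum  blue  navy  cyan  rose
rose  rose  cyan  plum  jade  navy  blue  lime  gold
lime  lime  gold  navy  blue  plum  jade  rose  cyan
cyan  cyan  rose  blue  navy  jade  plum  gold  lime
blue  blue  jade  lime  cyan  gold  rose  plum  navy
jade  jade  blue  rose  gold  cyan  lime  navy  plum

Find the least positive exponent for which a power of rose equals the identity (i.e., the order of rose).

4

The identity element is plum (its row matches the header).
rose^1 = rose
rose^2 = rose ⋆ rose = jade
rose^3 = jade ⋆ rose = gold
rose^4 = gold ⋆ rose = plum
The first power of rose equal to the identity is rose^4, so ord(rose) = 4.
(Structurally, M here is isomorphic to the dihedral group D_4.)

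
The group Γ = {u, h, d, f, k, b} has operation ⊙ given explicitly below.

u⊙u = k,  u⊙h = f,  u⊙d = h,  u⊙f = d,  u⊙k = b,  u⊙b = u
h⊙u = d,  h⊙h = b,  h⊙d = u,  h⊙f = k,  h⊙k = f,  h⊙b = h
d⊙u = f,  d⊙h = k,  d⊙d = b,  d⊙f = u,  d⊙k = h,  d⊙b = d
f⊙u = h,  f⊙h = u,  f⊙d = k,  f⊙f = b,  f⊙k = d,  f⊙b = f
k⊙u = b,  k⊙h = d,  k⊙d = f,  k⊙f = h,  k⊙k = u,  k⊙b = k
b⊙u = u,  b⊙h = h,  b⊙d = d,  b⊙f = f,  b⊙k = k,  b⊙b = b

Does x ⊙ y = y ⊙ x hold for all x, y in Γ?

k ⊙ d = f but d ⊙ k = h.
Since k and d do not commute, Γ is not abelian.

No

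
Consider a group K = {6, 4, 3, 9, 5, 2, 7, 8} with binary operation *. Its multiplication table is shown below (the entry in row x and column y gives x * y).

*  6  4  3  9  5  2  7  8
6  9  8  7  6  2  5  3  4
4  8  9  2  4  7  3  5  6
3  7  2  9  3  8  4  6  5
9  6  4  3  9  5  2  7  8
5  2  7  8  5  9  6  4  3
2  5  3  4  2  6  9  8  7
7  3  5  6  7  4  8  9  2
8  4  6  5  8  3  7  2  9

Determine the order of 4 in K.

2

The identity element is 9 (its row matches the header).
4^1 = 4
4^2 = 4 * 4 = 9
The first power of 4 equal to the identity is 4^2, so ord(4) = 2.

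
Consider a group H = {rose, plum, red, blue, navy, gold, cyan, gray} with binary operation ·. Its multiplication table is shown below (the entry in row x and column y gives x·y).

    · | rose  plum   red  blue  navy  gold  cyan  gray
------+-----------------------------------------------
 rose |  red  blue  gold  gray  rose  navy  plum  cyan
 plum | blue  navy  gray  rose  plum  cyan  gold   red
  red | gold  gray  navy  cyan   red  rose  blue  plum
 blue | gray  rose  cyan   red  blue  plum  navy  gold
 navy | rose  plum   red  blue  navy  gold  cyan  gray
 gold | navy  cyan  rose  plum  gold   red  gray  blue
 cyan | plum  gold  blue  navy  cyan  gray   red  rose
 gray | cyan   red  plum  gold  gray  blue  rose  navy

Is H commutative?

Check whether the table is symmetric across its main diagonal.
Every entry (row x, col y) equals the entry (row y, col x), so H is abelian.

Yes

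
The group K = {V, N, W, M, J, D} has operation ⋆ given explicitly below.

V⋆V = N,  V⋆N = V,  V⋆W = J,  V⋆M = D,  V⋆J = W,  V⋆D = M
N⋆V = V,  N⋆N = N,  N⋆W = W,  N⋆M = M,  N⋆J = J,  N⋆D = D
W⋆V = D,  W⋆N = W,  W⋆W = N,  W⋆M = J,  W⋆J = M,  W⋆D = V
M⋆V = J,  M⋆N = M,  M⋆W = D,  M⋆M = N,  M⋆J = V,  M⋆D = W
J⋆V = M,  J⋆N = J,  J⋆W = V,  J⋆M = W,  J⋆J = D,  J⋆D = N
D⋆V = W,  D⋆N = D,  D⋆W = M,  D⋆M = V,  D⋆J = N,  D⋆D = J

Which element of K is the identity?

The identity e satisfies e ⋆ x = x for all x, so its row in the table reproduces the column headers.
Row N reads: V, N, W, M, J, D — exactly the header order. So N is the identity.

N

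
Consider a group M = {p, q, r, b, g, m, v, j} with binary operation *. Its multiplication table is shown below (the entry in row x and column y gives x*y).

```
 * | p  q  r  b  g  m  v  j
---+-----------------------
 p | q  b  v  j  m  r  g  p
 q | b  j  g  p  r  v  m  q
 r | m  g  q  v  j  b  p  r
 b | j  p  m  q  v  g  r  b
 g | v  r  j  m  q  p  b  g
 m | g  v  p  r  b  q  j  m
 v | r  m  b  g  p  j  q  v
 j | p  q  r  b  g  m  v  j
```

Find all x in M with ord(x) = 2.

Identity is j. Compute the order of each non-identity element by repeated multiplication:
  p: p → q → b → j  (order 4)
  q: q → j  (order 2)
  r: r → q → g → j  (order 4)
  b: b → q → p → j  (order 4)
  g: g → q → r → j  (order 4)
  m: m → q → v → j  (order 4)
  v: v → q → m → j  (order 4)
Elements of order 2: {q}.

{q}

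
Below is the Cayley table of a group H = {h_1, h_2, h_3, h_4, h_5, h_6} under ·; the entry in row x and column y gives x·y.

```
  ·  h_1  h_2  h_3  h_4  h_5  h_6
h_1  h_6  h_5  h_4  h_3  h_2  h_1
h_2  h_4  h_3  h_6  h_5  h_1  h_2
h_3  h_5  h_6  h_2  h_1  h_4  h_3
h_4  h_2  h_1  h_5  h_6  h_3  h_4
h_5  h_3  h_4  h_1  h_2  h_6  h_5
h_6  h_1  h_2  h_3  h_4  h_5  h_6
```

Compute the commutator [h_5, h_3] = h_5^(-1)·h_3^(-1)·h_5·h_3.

h_2

Identity is h_6; from the table h_5^(-1) = h_5 and h_3^(-1) = h_2.
h_5·h_2 = h_4
h_4·h_5 = h_3
h_3·h_3 = h_2
(Structurally, H here is isomorphic to the symmetric group S_3.)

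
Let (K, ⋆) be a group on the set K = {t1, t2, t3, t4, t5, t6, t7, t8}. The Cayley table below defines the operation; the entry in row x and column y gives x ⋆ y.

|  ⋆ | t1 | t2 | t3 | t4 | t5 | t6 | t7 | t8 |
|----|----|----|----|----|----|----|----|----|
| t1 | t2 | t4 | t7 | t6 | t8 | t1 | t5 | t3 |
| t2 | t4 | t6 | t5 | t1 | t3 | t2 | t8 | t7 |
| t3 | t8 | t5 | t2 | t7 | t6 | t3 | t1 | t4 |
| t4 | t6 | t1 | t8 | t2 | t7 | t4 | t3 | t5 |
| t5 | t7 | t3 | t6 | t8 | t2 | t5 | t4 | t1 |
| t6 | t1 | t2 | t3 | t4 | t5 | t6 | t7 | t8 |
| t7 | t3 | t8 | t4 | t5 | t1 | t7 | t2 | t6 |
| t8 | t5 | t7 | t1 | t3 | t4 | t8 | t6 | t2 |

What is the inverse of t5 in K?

t3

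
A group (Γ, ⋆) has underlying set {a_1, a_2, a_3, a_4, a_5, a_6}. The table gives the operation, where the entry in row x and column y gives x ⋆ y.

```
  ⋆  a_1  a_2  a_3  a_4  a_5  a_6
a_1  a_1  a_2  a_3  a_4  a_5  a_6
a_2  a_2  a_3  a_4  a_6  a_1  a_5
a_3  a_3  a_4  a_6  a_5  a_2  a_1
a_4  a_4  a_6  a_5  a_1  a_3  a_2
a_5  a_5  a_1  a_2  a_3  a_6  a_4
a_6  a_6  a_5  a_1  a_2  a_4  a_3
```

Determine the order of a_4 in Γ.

The identity element is a_1 (its row matches the header).
a_4^1 = a_4
a_4^2 = a_4 ⋆ a_4 = a_1
The first power of a_4 equal to the identity is a_4^2, so ord(a_4) = 2.
(Structurally, Γ here is isomorphic to the cyclic group Z_6.)

2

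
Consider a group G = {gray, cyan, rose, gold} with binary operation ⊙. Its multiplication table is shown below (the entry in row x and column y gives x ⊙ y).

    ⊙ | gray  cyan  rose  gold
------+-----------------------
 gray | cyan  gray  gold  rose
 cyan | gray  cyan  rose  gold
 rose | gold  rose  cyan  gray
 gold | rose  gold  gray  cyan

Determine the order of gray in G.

The identity element is cyan (its row matches the header).
gray^1 = gray
gray^2 = gray ⊙ gray = cyan
The first power of gray equal to the identity is gray^2, so ord(gray) = 2.

2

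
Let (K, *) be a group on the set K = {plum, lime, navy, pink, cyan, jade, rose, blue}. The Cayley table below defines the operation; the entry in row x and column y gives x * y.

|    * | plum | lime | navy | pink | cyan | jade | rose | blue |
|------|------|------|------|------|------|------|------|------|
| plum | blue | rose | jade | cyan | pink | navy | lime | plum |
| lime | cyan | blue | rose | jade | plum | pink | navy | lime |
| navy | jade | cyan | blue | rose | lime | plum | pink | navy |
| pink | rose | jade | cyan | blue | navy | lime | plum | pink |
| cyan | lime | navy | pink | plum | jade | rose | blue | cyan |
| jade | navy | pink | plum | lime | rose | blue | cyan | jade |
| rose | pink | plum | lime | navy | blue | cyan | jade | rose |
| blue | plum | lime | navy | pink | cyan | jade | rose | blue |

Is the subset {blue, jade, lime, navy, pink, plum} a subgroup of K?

No

navy * pink = rose, which is not in {blue, jade, lime, navy, pink, plum}.
The subset is not closed under *, so it is not a subgroup.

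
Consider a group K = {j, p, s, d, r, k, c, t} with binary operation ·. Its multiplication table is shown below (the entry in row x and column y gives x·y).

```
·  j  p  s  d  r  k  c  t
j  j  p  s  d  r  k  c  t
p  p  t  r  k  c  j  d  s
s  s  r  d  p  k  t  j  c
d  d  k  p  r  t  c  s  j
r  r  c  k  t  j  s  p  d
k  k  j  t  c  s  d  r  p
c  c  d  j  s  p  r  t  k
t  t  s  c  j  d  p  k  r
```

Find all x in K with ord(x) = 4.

{d, t}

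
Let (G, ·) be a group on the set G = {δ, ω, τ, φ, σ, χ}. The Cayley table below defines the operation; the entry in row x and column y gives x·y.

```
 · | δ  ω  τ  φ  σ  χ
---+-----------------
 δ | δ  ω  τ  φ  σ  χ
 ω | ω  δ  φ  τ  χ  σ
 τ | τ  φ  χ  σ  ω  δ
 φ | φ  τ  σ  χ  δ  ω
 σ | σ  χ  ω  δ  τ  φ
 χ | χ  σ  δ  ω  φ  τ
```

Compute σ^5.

σ^1 = σ
σ^2 = σ·σ = τ
σ^3 = τ·σ = ω
σ^4 = ω·σ = χ
σ^5 = χ·σ = φ

φ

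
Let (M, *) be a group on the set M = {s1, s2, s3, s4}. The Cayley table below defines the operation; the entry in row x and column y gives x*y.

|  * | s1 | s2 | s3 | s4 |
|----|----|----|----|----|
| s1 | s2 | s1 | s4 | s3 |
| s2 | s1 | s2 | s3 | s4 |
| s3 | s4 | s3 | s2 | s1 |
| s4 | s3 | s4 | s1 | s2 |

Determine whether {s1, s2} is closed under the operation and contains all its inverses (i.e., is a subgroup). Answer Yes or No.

{s1, s2} contains the identity s2.
Checking products: every product of two elements of {s1, s2} (read from the table) lies in {s1, s2}, so the set is closed.
In a finite group, a nonempty closed subset is a subgroup. So {s1, s2} ≤ M.

Yes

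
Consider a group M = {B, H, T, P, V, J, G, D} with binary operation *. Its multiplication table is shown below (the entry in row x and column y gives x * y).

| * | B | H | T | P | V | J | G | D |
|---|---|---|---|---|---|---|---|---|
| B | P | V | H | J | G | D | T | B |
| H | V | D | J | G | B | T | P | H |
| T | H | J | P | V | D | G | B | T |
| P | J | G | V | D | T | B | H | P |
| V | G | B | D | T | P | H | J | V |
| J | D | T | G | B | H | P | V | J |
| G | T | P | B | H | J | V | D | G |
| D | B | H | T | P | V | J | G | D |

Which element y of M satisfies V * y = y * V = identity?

First locate the identity: row D matches the header, so D is the identity.
Scan row V for D: V * T = D. Hence V^(-1) = T.

T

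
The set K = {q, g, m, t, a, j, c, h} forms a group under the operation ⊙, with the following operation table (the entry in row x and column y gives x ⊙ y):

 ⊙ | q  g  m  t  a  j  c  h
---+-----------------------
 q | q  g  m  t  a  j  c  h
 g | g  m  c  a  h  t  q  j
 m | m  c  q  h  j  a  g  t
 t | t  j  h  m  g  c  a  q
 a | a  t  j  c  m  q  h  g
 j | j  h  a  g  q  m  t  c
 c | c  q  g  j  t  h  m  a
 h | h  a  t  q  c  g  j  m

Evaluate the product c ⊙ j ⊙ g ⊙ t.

c

c ⊙ j = h
h ⊙ g = a
a ⊙ t = c
(Structurally, K here is isomorphic to the quaternion group Q_8.)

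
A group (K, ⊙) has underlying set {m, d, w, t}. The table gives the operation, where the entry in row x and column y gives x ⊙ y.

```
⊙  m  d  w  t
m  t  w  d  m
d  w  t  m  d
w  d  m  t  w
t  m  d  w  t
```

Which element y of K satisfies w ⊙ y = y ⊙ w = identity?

w

First locate the identity: row t matches the header, so t is the identity.
Scan row w for t: w ⊙ w = t. Hence w^(-1) = w.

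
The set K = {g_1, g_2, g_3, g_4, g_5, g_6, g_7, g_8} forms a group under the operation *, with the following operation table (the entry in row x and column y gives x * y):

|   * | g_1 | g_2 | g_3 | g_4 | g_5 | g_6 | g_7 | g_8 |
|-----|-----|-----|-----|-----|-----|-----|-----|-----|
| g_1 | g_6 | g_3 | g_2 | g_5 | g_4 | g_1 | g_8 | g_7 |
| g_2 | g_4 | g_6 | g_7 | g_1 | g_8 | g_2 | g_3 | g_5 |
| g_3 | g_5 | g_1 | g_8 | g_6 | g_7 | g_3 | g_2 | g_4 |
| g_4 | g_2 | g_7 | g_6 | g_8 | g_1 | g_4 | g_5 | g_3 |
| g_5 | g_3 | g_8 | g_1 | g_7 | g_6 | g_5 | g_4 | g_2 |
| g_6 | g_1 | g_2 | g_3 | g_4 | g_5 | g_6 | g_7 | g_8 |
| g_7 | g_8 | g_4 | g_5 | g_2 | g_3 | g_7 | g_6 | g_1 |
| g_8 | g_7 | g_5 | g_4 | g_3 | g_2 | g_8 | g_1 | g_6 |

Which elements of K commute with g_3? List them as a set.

{g_3, g_4, g_6, g_8}

Compare row g_3 with column g_3 entry by entry.
g_8 * g_3 = g_4 = g_3 * g_8, so g_8 commutes with g_3.
g_1 * g_3 = g_2 but g_3 * g_1 = g_5, so g_1 does not.
Collecting the elements that commute with g_3: C(g_3) = {g_3, g_4, g_6, g_8}.
(Structurally, K here is isomorphic to the dihedral group D_4.)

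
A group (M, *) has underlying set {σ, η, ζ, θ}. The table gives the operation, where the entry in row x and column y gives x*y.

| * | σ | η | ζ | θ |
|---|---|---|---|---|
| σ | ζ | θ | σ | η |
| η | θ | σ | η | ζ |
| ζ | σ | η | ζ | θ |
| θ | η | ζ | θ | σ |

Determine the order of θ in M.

The identity element is ζ (its row matches the header).
θ^1 = θ
θ^2 = θ*θ = σ
θ^3 = σ*θ = η
θ^4 = η*θ = ζ
The first power of θ equal to the identity is θ^4, so ord(θ) = 4.

4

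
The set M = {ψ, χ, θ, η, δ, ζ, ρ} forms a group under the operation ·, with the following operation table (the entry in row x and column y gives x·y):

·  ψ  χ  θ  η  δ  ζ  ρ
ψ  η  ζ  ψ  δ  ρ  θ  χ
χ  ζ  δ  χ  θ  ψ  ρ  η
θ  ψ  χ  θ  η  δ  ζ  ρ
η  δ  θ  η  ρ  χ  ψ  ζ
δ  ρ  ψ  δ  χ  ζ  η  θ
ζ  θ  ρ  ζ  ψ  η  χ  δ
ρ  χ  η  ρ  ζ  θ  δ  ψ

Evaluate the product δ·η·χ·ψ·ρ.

δ·η = χ
χ·χ = δ
δ·ψ = ρ
ρ·ρ = ψ
(Structurally, M here is isomorphic to the cyclic group Z_7.)

ψ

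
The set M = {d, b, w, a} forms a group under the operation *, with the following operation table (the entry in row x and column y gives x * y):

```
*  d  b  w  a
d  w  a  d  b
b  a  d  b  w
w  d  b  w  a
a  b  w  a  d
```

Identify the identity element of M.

w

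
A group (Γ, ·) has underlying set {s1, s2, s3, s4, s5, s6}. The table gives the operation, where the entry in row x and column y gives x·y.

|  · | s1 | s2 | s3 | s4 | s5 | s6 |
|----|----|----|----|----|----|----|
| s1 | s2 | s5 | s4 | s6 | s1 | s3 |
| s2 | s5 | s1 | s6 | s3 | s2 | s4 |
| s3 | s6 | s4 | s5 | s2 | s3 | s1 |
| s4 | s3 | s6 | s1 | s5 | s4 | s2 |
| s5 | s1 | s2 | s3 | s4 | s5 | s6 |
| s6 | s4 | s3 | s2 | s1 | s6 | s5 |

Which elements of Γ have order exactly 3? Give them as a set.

{s1, s2}

Identity is s5. Compute the order of each non-identity element by repeated multiplication:
  s1: s1 → s2 → s5  (order 3)
  s2: s2 → s1 → s5  (order 3)
  s3: s3 → s5  (order 2)
  s4: s4 → s5  (order 2)
  s6: s6 → s5  (order 2)
Elements of order 3: {s1, s2}.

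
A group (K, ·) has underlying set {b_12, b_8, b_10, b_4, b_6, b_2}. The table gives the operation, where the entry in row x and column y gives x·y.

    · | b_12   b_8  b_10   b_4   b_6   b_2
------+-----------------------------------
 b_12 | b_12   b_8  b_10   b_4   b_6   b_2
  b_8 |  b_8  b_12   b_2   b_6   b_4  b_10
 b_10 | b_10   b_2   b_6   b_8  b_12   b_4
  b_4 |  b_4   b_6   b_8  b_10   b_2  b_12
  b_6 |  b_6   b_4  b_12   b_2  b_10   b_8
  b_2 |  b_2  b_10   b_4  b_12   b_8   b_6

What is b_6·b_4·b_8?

b_6·b_4 = b_2
b_2·b_8 = b_10

b_10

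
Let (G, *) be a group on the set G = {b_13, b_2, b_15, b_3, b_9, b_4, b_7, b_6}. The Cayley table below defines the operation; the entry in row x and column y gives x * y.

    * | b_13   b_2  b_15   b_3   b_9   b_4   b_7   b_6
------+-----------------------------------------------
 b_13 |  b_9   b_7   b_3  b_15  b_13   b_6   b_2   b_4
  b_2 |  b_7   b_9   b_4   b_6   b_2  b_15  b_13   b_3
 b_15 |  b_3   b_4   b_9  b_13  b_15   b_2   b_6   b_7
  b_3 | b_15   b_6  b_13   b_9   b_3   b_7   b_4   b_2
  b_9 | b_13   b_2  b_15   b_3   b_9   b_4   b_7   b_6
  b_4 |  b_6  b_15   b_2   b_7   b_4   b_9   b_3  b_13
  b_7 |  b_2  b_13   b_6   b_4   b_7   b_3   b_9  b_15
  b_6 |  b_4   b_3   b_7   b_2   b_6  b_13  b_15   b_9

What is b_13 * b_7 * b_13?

b_13 * b_7 = b_2
b_2 * b_13 = b_7

b_7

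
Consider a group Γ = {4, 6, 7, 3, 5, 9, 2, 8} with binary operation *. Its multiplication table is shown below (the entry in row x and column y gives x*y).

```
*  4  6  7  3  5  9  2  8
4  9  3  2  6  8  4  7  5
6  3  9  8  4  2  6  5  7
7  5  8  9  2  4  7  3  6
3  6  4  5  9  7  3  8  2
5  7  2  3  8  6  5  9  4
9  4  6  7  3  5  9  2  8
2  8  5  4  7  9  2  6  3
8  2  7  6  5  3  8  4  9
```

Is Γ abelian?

2*8 = 3 but 8*2 = 4.
Since 2 and 8 do not commute, Γ is not abelian.

No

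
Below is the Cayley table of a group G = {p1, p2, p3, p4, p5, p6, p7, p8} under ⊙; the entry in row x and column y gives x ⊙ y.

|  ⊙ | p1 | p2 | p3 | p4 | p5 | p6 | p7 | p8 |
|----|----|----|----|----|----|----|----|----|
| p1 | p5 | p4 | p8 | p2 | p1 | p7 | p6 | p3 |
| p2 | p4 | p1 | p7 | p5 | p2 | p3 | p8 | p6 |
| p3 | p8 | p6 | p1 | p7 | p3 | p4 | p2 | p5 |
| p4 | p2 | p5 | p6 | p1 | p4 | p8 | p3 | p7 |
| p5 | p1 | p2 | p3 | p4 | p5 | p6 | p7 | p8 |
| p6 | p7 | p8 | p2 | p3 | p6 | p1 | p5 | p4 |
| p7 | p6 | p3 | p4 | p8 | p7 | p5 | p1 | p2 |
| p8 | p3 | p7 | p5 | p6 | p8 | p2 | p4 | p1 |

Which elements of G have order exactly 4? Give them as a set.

{p2, p3, p4, p6, p7, p8}

Identity is p5. Compute the order of each non-identity element by repeated multiplication:
  p1: p1 → p5  (order 2)
  p2: p2 → p1 → p4 → p5  (order 4)
  p3: p3 → p1 → p8 → p5  (order 4)
  p4: p4 → p1 → p2 → p5  (order 4)
  p6: p6 → p1 → p7 → p5  (order 4)
  p7: p7 → p1 → p6 → p5  (order 4)
  p8: p8 → p1 → p3 → p5  (order 4)
Elements of order 4: {p2, p3, p4, p6, p7, p8}.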